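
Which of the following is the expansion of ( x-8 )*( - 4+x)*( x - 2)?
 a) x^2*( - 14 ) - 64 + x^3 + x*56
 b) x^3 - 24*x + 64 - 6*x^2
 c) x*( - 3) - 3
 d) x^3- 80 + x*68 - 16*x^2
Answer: a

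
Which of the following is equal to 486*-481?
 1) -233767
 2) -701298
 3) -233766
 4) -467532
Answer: 3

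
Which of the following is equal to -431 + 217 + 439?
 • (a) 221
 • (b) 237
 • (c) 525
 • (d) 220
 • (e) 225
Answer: e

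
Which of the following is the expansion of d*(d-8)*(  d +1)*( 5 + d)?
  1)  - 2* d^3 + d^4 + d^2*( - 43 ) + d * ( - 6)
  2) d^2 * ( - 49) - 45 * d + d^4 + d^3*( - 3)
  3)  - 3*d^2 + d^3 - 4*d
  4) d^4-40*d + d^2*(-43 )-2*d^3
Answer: 4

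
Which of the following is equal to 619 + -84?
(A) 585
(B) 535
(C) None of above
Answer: B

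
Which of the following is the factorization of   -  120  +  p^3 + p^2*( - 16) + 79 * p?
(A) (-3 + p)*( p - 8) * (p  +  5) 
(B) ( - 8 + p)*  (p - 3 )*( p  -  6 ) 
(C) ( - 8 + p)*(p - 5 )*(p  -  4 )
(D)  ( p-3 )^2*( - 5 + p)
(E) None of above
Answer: E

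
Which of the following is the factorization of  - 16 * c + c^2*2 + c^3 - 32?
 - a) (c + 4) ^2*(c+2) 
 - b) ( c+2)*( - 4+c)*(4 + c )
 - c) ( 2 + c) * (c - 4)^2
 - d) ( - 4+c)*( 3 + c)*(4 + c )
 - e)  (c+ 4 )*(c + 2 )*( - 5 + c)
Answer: b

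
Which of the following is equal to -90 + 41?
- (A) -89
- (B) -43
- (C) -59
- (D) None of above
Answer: D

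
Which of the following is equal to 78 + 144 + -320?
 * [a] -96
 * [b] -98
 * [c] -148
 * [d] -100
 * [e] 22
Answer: b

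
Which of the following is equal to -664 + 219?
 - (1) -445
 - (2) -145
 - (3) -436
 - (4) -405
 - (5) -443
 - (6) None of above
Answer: 1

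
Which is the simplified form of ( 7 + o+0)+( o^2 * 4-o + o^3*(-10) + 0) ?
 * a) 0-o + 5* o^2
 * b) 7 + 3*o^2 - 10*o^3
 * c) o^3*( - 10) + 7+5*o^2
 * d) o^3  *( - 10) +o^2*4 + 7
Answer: d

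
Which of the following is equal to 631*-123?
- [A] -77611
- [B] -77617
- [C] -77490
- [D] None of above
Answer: D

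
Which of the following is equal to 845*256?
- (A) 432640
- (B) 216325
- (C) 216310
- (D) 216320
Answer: D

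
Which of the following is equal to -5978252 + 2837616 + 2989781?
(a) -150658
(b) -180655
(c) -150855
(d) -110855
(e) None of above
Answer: c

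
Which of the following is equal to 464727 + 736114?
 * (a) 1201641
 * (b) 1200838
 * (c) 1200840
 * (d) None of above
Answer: d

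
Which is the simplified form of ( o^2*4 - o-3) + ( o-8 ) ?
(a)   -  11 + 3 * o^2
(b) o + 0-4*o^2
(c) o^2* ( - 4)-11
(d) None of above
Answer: d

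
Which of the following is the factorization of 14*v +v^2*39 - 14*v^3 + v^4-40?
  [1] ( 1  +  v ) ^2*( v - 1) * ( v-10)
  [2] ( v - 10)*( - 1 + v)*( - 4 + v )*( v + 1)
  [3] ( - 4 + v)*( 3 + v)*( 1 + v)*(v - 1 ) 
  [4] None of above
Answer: 2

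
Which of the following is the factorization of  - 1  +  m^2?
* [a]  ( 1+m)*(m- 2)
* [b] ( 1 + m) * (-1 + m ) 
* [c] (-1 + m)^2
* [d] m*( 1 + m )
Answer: b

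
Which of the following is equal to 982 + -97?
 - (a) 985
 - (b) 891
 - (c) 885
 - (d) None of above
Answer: c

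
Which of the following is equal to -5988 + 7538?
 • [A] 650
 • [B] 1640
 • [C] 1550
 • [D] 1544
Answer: C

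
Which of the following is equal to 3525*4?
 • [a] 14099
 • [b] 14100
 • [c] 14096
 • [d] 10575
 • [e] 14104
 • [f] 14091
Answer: b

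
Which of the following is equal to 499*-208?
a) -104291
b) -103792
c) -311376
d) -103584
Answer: b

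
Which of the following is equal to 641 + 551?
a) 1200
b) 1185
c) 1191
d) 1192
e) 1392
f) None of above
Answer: d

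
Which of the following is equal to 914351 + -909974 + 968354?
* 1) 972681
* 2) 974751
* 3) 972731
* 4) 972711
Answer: 3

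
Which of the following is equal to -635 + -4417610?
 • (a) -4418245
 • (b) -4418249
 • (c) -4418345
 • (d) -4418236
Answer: a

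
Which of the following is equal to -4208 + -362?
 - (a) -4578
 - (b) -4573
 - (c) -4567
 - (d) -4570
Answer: d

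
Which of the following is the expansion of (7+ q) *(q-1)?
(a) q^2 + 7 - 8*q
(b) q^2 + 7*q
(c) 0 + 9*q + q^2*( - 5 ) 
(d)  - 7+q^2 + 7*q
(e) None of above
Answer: e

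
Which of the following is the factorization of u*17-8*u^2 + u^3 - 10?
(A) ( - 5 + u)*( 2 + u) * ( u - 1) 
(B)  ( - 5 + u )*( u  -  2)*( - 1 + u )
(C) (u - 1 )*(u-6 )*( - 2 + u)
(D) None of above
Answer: B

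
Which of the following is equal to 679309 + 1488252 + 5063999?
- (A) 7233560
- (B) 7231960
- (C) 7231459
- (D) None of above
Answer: D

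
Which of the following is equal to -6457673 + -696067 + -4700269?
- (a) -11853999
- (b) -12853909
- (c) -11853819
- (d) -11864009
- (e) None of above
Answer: e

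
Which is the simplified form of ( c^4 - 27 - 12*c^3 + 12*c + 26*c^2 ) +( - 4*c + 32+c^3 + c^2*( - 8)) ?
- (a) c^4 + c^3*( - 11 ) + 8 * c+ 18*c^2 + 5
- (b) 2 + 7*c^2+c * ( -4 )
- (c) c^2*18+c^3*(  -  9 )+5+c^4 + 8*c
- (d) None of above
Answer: a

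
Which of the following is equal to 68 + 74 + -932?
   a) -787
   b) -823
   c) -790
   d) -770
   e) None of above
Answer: c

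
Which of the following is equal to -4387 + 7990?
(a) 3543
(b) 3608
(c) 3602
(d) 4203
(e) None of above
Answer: e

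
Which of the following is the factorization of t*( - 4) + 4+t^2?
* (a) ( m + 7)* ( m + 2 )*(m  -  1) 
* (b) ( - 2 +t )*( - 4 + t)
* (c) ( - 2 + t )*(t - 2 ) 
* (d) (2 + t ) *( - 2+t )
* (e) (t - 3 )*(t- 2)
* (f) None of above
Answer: c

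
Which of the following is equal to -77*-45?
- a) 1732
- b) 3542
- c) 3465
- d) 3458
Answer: c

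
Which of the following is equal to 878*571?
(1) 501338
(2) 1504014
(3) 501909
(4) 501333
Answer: 1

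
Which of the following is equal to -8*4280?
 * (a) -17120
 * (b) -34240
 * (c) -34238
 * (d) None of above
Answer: b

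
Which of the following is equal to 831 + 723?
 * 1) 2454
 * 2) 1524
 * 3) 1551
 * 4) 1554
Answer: 4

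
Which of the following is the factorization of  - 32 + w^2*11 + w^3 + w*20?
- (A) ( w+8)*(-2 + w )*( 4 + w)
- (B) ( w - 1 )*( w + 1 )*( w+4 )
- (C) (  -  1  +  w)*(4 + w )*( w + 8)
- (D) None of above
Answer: C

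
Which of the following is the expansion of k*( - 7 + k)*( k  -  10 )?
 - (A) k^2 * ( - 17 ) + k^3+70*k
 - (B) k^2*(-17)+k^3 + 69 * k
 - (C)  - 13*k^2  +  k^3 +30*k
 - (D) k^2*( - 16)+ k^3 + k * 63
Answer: A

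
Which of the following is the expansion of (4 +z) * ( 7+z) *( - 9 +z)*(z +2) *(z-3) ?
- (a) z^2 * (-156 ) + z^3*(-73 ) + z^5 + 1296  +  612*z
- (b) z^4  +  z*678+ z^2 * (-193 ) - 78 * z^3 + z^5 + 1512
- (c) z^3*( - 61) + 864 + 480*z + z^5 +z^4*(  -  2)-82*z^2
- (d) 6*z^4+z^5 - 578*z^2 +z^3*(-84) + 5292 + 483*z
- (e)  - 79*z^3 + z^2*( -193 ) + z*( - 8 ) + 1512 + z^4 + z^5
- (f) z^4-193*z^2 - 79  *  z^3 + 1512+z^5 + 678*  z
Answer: f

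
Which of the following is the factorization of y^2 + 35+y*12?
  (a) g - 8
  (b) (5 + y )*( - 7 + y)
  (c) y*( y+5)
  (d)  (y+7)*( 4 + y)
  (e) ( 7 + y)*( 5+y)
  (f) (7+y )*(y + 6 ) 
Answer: e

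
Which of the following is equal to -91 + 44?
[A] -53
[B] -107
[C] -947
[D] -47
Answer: D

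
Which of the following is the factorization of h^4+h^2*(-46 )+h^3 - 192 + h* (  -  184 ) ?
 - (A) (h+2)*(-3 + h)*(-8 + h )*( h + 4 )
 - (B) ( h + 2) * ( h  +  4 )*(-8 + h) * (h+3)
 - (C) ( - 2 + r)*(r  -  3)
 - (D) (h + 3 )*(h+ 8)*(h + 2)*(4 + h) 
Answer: B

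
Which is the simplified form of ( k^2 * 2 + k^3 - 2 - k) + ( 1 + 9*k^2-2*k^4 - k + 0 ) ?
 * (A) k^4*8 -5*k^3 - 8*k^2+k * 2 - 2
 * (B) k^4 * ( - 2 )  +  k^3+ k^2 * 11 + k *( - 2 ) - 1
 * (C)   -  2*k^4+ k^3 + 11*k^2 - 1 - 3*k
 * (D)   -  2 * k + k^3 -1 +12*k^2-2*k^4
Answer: B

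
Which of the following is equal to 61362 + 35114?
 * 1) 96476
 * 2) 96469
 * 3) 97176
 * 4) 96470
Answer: 1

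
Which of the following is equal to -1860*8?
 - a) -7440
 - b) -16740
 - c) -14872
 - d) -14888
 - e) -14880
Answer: e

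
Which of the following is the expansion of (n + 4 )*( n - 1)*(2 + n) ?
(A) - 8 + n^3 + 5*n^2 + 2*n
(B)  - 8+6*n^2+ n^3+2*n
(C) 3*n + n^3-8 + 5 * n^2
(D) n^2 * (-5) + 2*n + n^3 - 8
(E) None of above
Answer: A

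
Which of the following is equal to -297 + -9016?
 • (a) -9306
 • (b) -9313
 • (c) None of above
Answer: b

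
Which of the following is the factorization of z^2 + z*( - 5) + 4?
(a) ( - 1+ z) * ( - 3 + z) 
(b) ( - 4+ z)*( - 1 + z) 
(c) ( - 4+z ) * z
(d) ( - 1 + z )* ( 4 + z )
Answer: b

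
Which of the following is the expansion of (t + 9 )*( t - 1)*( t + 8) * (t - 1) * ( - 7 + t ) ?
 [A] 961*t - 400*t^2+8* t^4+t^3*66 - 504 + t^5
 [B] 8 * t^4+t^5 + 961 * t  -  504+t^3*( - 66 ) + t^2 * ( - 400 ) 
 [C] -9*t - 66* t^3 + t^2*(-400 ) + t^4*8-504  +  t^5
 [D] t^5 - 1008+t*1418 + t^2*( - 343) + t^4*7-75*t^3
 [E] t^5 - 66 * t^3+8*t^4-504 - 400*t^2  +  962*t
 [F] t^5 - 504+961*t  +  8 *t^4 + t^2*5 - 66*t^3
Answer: B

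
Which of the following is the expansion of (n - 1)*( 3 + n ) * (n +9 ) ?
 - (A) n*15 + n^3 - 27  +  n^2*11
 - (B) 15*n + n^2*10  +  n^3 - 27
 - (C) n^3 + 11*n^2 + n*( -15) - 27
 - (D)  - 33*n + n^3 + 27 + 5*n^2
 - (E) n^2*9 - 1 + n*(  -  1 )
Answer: A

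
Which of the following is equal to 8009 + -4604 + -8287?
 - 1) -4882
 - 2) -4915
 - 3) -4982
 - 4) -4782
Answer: 1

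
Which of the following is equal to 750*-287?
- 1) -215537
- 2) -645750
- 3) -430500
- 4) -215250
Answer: 4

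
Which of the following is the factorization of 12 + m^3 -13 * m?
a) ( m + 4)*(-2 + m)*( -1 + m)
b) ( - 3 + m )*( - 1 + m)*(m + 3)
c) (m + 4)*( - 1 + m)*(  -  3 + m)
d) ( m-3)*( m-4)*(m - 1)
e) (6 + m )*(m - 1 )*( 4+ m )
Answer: c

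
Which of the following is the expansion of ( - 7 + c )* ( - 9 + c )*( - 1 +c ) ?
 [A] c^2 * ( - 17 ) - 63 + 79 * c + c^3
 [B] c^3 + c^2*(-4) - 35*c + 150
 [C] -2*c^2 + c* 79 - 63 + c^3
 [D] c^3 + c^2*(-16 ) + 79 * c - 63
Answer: A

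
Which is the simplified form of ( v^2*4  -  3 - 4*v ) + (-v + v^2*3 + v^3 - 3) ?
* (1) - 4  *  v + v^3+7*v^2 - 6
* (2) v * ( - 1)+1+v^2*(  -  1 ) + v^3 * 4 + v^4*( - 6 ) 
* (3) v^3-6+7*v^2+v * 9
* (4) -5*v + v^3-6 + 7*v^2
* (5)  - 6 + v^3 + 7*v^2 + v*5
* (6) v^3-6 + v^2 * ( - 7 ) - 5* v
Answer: 4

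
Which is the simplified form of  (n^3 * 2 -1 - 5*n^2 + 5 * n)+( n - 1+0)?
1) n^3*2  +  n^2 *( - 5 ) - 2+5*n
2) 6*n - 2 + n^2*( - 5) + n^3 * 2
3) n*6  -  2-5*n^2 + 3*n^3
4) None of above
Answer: 2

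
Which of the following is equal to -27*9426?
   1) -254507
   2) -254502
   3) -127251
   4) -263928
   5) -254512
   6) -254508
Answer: 2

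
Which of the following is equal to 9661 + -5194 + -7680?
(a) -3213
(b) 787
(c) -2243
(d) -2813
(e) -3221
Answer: a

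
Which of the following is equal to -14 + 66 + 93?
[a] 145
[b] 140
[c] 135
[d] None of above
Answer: a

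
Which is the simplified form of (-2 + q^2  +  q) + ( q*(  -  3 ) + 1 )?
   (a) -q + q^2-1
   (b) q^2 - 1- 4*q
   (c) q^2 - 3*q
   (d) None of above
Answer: d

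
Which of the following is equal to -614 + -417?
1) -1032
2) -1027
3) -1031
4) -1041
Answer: 3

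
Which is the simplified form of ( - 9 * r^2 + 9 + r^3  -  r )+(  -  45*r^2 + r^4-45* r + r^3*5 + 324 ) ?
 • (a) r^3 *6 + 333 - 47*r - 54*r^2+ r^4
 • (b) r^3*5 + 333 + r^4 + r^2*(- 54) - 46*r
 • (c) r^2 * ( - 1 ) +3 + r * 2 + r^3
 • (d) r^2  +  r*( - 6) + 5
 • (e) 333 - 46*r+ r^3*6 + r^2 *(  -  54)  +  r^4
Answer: e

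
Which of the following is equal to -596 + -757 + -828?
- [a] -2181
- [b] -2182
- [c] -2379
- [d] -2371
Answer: a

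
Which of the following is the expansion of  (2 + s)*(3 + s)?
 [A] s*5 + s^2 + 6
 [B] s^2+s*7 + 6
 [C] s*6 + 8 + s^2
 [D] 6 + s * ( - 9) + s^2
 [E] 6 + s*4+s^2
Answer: A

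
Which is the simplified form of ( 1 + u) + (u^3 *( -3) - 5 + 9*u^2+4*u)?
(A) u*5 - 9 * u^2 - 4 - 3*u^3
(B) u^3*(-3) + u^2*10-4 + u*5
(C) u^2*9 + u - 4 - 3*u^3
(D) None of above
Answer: D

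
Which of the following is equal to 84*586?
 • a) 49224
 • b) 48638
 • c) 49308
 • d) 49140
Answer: a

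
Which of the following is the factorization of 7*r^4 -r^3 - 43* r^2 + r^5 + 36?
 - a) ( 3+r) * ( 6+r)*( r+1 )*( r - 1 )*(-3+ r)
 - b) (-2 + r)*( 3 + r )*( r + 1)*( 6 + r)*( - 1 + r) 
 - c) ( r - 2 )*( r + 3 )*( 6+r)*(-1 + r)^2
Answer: b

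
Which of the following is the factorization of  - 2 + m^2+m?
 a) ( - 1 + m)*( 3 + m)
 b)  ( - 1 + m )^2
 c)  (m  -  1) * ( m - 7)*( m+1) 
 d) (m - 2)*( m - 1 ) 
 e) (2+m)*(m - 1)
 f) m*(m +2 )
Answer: e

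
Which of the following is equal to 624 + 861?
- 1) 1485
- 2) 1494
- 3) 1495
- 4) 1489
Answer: 1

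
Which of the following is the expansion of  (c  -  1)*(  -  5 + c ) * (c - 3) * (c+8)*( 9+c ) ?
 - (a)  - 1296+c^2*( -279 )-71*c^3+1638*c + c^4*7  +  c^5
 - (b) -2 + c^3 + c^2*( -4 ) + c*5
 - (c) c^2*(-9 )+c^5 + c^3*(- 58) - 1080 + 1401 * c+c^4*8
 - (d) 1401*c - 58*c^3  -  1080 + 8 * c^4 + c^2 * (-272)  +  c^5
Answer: d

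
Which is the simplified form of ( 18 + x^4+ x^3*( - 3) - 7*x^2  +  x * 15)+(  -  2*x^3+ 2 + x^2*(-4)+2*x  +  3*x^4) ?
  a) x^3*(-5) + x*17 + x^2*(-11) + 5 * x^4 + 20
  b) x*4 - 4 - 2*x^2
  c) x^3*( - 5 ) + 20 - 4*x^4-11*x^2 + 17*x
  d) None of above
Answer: d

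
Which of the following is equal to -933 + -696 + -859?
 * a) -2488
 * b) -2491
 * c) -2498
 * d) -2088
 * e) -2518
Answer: a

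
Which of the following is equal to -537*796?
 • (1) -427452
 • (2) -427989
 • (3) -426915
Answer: 1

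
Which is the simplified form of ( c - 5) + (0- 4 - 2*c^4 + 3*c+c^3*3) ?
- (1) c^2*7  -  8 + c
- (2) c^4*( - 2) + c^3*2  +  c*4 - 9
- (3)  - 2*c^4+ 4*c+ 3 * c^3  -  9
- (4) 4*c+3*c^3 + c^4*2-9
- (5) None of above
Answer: 3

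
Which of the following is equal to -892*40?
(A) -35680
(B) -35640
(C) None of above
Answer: A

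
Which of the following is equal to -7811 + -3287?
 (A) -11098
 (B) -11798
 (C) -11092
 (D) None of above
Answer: A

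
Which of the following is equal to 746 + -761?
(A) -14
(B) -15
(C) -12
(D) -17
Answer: B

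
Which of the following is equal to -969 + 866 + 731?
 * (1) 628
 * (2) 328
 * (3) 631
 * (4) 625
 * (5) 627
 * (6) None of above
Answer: 1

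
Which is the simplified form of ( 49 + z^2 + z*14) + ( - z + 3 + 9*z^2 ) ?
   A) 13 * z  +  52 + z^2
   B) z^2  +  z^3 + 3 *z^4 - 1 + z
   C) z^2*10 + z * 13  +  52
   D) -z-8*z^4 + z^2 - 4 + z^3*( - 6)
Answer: C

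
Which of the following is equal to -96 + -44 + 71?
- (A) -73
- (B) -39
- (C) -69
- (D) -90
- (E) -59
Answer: C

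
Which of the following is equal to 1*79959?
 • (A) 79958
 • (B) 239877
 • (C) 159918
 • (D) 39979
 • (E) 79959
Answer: E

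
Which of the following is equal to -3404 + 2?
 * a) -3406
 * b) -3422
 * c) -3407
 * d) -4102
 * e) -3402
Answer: e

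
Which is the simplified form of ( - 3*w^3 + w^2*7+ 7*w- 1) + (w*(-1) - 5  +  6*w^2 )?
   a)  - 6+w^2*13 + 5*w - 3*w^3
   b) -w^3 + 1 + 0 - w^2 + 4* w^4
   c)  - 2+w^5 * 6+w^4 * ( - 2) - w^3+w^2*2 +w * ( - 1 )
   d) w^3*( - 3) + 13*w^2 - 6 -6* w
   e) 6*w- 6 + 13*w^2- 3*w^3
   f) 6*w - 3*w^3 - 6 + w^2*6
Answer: e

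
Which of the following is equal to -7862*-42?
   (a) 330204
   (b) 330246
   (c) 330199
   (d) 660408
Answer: a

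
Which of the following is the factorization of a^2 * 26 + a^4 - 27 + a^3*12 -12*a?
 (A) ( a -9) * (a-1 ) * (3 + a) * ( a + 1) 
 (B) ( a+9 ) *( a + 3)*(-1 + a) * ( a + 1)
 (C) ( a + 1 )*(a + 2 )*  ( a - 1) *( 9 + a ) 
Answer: B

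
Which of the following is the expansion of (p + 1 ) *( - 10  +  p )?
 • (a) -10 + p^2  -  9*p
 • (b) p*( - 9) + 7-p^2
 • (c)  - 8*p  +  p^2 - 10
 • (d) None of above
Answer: a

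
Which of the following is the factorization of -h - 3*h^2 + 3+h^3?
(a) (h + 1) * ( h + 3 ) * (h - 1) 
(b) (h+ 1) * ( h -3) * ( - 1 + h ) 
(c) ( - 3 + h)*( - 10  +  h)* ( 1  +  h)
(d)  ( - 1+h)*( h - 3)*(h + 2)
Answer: b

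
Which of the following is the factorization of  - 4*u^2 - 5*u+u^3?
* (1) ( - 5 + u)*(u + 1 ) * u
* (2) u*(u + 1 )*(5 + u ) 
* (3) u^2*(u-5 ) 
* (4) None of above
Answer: 1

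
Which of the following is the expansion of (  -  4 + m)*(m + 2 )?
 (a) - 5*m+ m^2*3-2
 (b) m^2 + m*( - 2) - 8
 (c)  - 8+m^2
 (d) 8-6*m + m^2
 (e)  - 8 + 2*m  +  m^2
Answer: b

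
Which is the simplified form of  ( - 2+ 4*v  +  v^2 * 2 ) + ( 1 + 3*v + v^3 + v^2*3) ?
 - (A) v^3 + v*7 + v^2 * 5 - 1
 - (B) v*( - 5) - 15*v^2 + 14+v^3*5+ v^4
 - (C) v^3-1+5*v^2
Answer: A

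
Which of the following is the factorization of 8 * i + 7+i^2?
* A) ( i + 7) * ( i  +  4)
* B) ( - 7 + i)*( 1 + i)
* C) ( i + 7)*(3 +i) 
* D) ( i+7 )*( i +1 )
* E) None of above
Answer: D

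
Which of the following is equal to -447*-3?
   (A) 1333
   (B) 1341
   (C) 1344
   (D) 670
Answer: B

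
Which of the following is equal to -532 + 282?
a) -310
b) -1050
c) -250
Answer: c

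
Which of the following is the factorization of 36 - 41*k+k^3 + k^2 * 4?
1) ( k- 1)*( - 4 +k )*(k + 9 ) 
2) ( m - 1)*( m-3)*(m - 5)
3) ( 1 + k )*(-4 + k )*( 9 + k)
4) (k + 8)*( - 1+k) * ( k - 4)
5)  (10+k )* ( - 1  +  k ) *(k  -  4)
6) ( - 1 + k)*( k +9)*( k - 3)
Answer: 1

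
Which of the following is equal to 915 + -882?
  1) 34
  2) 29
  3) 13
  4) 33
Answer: 4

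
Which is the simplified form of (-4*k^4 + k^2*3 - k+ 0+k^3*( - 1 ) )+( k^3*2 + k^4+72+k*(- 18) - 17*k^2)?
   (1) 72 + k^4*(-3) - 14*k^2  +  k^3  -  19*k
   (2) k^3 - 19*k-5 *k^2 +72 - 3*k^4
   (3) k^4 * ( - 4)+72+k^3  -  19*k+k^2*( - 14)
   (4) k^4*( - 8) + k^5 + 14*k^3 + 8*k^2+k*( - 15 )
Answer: 1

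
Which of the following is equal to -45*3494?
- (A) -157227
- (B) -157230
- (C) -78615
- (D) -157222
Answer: B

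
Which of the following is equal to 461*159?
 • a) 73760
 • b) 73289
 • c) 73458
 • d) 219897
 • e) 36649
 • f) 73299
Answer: f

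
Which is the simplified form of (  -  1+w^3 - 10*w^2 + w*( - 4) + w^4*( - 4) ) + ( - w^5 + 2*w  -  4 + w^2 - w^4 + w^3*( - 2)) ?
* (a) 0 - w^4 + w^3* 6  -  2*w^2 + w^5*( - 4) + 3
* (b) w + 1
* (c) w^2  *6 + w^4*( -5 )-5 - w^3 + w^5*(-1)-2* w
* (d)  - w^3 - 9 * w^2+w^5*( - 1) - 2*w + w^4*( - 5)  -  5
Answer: d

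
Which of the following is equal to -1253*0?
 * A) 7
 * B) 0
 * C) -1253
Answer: B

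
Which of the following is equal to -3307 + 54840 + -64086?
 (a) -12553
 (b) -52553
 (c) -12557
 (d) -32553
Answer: a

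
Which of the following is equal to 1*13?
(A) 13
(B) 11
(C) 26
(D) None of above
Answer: A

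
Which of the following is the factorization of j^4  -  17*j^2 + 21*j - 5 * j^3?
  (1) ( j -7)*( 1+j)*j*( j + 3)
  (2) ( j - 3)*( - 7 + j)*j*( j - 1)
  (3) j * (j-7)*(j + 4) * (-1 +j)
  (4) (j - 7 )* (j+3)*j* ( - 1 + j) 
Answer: 4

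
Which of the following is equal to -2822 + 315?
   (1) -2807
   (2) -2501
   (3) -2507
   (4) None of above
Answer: 3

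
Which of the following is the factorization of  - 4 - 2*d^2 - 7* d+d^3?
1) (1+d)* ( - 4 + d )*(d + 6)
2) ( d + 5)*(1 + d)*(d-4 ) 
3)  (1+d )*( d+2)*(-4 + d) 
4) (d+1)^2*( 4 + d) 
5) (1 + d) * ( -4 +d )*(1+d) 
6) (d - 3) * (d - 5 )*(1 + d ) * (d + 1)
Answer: 5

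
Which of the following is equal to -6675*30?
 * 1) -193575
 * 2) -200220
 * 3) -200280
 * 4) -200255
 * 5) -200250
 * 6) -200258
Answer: 5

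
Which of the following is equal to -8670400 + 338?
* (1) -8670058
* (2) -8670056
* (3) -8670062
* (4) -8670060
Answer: 3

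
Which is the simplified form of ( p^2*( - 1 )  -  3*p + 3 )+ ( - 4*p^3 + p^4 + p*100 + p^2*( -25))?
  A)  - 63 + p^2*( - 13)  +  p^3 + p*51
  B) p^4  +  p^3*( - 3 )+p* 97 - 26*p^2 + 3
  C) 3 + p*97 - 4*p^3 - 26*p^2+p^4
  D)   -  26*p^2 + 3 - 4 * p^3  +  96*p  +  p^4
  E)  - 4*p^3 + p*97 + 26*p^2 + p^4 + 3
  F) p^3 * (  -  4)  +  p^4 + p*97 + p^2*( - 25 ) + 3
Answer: C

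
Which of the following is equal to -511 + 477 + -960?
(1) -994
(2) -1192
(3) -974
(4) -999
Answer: 1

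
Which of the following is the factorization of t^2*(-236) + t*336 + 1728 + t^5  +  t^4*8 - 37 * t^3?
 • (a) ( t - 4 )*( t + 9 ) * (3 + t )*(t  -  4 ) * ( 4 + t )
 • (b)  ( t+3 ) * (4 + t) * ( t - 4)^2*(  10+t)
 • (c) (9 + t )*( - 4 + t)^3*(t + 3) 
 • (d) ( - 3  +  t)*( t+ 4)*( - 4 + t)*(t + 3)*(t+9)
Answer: a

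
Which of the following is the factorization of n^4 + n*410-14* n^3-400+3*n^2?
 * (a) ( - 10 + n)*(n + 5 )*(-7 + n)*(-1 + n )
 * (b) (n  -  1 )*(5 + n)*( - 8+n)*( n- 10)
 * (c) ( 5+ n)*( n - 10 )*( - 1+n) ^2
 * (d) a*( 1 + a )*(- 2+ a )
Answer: b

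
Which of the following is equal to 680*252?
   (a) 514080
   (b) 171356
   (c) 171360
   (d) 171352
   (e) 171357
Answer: c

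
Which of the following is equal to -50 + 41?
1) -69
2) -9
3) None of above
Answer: 2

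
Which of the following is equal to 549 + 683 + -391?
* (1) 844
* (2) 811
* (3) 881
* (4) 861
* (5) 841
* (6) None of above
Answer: 5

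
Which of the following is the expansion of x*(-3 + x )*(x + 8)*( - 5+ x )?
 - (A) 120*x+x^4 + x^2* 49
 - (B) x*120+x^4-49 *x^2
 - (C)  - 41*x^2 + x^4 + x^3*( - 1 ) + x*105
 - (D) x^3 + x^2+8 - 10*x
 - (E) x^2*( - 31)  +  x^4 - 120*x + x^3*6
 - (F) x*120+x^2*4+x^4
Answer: B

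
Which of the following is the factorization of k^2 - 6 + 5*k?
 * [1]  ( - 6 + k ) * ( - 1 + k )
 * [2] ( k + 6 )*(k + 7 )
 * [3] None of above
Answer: 3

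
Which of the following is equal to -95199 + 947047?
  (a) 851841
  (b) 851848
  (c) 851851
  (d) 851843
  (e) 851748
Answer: b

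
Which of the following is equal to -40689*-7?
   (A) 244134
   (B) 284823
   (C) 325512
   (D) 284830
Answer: B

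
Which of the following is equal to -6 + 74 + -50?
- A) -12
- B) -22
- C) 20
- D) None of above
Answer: D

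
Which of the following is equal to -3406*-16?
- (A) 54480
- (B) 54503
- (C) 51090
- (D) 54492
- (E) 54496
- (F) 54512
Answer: E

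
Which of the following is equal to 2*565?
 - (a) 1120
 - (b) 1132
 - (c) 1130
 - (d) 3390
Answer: c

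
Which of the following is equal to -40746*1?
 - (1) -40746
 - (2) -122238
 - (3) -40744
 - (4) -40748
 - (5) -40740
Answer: 1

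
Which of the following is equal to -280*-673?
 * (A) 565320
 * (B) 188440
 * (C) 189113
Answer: B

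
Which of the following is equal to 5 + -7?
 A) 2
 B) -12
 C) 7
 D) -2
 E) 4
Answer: D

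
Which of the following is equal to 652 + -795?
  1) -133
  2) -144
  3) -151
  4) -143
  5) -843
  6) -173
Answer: 4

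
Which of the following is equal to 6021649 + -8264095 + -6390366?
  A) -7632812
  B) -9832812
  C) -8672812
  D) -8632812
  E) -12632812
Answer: D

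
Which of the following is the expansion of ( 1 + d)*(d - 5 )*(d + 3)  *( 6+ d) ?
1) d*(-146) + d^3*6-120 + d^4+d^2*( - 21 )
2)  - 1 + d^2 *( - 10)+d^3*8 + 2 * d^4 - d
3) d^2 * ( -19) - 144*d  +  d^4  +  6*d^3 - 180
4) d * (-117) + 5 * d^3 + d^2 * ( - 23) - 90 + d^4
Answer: 4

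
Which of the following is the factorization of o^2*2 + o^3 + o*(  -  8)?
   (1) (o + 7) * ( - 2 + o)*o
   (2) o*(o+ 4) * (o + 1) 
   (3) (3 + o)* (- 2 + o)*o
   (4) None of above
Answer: 4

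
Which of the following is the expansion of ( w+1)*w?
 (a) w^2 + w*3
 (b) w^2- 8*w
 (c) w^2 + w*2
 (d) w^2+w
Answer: d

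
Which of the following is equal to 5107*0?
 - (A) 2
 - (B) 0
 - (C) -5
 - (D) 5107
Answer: B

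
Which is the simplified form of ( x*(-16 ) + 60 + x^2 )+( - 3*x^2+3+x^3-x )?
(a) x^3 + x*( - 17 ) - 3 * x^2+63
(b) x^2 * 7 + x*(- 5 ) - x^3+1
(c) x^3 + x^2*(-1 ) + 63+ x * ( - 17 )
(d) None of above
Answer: d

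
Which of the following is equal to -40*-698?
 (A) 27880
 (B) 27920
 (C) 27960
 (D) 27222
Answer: B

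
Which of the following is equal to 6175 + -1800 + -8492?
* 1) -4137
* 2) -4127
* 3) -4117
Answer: 3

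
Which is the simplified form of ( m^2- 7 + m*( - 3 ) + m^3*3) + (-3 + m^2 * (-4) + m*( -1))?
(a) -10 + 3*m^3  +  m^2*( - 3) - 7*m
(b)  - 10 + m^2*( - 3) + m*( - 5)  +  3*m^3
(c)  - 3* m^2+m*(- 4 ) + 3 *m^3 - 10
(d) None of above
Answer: c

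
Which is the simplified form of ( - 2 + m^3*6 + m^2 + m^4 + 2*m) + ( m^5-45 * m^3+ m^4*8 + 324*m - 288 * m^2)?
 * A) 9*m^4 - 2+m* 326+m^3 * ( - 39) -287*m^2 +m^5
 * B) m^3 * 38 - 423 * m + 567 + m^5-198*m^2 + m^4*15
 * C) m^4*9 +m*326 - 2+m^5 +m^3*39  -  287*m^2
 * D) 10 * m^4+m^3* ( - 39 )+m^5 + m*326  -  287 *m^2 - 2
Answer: A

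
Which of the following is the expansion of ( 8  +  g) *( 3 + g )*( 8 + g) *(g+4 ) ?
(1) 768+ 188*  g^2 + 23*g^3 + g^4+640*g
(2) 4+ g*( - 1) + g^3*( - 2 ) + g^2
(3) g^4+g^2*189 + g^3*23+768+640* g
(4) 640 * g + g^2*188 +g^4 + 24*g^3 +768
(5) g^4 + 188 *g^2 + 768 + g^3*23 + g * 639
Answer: 1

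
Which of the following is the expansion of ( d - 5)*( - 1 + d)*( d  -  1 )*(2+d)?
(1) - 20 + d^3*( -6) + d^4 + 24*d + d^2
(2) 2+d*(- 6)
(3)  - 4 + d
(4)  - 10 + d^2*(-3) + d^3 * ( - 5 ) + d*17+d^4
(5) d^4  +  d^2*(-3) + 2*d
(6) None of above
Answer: 4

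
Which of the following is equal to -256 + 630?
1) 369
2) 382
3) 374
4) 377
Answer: 3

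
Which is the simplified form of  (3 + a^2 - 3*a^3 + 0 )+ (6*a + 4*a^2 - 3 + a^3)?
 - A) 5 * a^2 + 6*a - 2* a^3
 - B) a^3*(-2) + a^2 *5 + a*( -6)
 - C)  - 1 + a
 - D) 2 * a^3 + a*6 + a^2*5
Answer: A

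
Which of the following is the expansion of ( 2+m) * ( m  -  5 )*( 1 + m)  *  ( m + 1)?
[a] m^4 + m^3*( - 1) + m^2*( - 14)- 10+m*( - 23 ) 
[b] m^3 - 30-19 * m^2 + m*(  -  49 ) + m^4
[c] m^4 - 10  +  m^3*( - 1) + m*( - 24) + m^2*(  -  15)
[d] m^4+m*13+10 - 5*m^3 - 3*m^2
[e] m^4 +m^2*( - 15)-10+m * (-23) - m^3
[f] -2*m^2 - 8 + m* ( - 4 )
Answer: e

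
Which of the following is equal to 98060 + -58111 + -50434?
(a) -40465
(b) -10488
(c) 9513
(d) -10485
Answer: d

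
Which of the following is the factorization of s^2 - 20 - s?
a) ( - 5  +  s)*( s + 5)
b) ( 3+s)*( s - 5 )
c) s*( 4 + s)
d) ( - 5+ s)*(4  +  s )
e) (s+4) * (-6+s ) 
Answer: d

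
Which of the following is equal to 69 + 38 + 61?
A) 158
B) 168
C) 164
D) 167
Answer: B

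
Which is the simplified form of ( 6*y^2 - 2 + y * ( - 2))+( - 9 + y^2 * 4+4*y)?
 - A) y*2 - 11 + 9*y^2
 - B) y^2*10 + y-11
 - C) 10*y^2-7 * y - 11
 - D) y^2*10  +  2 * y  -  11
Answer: D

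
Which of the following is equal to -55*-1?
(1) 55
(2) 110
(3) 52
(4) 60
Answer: 1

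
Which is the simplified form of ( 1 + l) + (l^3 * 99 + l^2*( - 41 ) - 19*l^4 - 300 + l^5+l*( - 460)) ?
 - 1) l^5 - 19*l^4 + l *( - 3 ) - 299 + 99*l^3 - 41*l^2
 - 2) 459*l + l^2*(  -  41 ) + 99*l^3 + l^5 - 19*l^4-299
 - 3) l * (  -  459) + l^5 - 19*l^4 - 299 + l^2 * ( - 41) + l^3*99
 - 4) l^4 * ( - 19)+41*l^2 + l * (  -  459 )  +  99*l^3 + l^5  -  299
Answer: 3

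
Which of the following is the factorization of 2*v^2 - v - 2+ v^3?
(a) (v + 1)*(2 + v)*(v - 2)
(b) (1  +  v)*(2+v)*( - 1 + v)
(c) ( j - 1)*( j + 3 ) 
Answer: b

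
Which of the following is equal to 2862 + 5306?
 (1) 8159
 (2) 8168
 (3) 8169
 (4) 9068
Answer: 2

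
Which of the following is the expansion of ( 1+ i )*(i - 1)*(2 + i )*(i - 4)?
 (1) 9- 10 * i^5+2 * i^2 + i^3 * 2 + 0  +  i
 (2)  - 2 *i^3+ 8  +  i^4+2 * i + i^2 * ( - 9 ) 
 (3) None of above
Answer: 2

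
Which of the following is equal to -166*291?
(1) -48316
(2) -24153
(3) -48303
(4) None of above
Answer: 4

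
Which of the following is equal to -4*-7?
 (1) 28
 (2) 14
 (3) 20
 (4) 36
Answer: 1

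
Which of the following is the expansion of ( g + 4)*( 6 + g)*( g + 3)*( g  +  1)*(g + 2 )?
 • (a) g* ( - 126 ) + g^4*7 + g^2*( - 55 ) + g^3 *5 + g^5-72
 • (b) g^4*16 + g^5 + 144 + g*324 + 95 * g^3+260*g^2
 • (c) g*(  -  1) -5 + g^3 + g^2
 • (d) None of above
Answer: b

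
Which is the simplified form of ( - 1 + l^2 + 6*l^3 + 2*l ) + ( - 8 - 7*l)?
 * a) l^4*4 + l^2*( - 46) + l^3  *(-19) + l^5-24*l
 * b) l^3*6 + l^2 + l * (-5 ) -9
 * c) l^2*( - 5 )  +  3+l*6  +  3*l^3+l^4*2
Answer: b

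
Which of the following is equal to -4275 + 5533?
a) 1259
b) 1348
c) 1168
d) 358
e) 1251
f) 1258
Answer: f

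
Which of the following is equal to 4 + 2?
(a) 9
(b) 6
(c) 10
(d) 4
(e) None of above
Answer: b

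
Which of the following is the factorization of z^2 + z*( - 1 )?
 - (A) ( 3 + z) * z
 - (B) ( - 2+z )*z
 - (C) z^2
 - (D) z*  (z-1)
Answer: D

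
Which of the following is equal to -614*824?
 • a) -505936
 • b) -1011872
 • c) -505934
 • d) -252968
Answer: a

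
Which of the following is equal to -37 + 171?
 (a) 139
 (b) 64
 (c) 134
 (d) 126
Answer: c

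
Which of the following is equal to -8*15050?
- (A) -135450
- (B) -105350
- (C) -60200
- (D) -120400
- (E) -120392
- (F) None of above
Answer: D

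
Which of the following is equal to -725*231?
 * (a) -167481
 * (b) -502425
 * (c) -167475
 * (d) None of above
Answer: c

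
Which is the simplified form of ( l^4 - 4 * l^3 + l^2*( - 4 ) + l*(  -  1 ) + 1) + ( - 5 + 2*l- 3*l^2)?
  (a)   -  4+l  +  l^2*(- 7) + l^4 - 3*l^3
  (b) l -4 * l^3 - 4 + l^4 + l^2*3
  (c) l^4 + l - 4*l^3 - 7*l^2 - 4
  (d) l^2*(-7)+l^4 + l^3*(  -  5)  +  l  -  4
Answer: c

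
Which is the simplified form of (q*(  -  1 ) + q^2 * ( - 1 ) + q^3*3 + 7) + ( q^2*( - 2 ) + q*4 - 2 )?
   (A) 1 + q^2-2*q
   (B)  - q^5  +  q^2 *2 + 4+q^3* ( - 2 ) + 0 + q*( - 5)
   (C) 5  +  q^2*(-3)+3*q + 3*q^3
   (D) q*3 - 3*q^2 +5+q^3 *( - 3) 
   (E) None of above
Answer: C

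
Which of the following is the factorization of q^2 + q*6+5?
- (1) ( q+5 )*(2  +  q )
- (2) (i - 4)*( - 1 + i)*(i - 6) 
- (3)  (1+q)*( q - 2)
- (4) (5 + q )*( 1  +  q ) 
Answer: 4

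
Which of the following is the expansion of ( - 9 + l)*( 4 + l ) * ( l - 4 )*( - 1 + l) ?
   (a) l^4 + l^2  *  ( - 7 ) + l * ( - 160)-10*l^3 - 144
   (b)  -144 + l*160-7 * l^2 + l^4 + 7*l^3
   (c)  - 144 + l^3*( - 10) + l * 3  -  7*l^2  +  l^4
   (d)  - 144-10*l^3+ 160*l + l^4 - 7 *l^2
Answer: d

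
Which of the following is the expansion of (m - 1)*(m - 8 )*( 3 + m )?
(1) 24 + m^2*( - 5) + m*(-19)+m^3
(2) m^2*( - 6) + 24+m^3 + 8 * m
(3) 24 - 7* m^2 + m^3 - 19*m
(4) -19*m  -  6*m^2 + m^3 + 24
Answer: 4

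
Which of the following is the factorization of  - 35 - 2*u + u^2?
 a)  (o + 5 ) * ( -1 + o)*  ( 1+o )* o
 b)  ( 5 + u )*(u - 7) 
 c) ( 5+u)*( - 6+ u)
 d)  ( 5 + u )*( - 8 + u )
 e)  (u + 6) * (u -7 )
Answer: b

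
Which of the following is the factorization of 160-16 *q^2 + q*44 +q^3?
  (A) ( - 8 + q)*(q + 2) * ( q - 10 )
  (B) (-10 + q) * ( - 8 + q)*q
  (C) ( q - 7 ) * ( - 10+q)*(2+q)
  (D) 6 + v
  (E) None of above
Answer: A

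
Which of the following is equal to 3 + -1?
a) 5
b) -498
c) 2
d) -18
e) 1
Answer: c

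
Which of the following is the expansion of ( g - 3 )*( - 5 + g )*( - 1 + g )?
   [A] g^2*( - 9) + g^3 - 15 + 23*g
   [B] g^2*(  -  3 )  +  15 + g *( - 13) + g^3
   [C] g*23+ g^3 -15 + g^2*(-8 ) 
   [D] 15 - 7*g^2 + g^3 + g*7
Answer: A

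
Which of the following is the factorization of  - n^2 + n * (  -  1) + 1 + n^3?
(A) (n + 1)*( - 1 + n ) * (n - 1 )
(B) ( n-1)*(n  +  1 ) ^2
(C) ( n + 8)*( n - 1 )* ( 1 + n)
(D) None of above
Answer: A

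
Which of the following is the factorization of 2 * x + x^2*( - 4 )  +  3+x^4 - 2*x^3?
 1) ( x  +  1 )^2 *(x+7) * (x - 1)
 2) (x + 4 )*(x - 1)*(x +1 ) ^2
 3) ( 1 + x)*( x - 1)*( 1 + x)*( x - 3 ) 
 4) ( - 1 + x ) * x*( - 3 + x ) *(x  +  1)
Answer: 3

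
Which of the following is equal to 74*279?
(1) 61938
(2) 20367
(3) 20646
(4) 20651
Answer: 3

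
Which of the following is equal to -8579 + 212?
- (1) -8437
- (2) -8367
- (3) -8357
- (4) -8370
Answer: 2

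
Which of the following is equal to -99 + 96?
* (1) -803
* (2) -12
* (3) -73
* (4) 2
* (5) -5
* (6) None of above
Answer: 6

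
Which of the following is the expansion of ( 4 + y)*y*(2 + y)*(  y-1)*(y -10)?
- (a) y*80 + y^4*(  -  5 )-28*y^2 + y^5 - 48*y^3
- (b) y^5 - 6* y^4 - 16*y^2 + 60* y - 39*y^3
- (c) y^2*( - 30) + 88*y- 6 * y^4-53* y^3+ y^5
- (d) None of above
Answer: a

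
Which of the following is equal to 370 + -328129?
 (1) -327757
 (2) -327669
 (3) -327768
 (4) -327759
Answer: 4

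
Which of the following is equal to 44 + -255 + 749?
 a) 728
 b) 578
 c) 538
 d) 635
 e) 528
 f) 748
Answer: c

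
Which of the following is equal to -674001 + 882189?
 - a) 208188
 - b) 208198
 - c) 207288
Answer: a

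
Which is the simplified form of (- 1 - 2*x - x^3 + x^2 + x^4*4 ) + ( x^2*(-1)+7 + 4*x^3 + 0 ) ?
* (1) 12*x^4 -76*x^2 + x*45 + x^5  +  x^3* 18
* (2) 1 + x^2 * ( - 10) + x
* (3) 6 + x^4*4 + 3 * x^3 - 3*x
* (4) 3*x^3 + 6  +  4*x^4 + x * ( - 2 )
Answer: 4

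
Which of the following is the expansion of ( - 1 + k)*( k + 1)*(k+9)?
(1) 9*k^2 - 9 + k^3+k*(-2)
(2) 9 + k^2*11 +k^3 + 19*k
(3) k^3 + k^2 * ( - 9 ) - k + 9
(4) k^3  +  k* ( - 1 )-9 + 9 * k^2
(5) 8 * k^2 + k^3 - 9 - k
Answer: 4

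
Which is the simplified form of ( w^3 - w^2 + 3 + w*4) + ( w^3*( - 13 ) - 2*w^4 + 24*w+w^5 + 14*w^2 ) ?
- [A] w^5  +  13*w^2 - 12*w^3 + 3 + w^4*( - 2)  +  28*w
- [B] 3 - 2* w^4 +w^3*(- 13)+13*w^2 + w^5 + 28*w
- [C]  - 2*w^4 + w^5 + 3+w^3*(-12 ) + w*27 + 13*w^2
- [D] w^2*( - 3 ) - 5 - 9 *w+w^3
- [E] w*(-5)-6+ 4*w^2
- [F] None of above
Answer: A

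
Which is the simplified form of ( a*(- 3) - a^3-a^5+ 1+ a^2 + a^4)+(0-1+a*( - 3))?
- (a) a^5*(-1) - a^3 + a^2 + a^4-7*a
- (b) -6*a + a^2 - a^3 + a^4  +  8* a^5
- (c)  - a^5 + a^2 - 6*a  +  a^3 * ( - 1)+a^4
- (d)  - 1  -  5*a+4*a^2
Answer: c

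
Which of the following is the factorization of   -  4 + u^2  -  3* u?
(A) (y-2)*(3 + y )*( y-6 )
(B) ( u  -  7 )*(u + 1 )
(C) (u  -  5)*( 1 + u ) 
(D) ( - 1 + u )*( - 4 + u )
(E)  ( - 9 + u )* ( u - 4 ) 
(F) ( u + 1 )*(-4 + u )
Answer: F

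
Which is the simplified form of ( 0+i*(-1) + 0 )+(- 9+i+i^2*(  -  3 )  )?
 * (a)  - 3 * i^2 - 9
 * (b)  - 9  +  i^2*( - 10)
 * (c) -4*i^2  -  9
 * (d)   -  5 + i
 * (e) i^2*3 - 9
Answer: a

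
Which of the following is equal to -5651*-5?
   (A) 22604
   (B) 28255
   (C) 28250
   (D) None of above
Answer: B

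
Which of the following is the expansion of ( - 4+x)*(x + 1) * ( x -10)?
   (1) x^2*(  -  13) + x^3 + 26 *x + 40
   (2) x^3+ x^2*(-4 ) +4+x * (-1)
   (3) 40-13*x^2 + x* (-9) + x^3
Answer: 1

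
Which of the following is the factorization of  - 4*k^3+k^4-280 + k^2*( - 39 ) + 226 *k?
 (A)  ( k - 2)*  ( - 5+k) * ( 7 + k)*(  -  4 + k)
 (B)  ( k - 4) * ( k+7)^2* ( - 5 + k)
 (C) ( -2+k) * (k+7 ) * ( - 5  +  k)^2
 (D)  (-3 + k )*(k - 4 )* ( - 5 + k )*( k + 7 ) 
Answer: A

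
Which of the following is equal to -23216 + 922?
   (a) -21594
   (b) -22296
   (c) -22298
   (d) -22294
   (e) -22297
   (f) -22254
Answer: d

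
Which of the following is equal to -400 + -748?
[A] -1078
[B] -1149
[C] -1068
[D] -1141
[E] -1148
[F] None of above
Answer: E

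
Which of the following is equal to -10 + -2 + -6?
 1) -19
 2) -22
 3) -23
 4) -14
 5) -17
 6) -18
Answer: 6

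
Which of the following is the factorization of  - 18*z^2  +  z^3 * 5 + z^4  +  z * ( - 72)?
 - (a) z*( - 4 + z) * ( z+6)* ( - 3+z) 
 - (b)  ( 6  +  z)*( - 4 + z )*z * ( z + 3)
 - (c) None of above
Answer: b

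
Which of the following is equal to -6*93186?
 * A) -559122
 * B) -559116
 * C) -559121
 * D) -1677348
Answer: B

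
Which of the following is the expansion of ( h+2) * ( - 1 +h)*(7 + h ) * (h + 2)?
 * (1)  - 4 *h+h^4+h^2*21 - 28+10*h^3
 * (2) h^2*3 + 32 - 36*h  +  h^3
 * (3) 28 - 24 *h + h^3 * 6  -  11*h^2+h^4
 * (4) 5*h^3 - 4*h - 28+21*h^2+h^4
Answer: 1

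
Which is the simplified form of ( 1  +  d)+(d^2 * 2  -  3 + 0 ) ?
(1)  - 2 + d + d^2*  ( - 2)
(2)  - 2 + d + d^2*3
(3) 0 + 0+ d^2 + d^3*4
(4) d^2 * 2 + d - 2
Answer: 4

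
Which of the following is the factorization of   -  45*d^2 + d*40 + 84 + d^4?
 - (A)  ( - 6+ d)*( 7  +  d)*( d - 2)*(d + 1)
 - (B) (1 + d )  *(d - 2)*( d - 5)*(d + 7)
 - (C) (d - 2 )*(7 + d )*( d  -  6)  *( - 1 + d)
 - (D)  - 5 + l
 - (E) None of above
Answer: A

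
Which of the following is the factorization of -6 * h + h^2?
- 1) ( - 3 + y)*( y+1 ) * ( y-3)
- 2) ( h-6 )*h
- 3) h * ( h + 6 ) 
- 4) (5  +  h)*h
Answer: 2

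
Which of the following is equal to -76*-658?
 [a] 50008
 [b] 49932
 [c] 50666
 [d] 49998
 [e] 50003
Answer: a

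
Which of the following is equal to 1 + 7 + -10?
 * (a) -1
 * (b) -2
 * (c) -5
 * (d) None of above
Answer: b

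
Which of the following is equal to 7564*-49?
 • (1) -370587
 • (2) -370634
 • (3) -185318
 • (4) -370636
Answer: 4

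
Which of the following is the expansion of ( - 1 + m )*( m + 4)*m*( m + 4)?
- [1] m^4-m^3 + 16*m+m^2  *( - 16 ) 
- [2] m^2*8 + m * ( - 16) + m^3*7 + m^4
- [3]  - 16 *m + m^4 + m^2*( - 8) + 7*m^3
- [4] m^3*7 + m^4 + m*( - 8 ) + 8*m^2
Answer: 2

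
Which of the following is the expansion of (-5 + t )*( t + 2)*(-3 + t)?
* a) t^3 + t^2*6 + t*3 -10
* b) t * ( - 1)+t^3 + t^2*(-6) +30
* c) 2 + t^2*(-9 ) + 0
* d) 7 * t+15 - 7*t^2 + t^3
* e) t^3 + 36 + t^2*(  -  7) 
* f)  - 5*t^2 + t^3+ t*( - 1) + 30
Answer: b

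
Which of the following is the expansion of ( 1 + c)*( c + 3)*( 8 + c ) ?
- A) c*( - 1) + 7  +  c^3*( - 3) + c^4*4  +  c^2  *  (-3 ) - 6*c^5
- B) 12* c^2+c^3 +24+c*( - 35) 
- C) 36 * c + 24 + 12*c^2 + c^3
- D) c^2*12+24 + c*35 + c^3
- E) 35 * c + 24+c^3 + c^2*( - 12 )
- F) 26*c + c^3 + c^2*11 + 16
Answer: D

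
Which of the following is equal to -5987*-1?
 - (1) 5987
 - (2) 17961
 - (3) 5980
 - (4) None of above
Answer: 1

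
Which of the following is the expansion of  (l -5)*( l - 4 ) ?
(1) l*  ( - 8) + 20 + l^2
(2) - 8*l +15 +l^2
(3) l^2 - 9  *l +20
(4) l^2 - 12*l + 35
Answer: 3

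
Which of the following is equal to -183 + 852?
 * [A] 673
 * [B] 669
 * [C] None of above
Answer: B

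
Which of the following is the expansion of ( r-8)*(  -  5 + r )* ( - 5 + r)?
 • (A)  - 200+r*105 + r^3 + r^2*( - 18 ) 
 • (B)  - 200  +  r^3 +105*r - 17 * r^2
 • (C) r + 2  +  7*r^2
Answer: A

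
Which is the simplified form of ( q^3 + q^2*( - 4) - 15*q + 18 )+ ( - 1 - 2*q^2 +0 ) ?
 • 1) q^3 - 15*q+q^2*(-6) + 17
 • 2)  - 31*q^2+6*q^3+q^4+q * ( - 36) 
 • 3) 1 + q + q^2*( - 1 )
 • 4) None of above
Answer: 1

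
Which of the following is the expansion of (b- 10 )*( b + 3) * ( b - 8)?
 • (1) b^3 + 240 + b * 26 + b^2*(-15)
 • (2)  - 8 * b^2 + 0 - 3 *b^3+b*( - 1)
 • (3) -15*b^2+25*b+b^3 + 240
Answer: 1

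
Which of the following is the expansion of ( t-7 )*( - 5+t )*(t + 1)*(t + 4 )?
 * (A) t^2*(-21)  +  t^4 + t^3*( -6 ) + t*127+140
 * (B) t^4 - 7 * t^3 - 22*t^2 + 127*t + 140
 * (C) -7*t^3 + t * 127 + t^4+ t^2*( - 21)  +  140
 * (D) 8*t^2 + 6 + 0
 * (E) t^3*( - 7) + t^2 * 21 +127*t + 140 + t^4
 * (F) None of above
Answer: C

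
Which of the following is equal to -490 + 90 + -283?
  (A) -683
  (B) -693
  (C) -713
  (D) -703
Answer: A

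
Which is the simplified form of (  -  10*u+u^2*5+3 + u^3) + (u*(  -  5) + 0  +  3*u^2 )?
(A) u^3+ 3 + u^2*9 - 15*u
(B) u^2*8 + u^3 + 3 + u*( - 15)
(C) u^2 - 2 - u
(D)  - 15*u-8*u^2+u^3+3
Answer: B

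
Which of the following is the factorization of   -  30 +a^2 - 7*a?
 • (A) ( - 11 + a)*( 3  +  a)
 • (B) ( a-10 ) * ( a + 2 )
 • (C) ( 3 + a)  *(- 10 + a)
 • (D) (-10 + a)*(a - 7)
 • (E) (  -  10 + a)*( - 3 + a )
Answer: C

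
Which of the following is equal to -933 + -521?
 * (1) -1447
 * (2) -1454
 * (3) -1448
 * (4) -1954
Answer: 2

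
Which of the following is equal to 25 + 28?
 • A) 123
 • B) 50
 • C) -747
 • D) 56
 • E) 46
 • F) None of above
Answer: F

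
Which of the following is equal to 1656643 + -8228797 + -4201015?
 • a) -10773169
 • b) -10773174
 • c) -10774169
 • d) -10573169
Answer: a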